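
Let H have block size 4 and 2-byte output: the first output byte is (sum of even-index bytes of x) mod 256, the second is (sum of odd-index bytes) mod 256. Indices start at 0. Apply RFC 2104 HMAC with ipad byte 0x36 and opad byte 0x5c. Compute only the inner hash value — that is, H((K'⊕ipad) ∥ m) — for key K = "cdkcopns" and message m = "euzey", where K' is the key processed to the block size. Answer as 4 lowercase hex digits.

2bac

Key "cdkcopns" = 63 64 6b 63 6f 70 6e 73 is 8 bytes > B = 4, so hash it first: H(key) = ab aa, then zero-pad to 4 bytes: K' = ab aa 00 00.
K' ⊕ ipad = 9d 9c 36 36.
Inner input = 9d 9c 36 36 ∥ 65 75 7a 65 79.
Inner hash: even-index sum = 555 mod 256 = 43; odd-index sum = 428 mod 256 = 172 → 2b ac.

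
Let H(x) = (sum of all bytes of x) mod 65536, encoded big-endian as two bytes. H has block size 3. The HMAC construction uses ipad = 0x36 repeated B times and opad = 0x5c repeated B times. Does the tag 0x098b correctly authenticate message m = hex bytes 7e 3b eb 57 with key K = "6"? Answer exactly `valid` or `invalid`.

Key "6" = 36 is 1 byte ≤ B = 3; zero-pad to 3 bytes: K' = 36 00 00.
K' ⊕ ipad = 00 36 36; K' ⊕ opad = 6a 5c 5c.
Inner hash: sum = 0+54+54+126+59+235+87 = 615 → 02 67.
Outer hash (recomputed tag): sum = 106+92+92+2+103 = 395 → 01 8b.
Recomputed tag = 018b; claimed = 098b → mismatch.

invalid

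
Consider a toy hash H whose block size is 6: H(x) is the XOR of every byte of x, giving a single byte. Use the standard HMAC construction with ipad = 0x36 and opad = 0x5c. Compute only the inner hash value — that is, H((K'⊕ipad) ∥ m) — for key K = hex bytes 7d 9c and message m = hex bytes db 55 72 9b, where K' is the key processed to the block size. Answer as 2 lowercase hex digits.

Key hex bytes 7d 9c is 2 bytes ≤ B = 6; zero-pad to 6 bytes: K' = 7d 9c 00 00 00 00.
K' ⊕ ipad = 4b aa 36 36 36 36.
Inner input = 4b aa 36 36 36 36 ∥ db 55 72 9b.
Inner hash: XOR 4b⊕aa⊕36⊕36⊕36⊕36⊕db⊕55⊕72⊕9b = 86.

86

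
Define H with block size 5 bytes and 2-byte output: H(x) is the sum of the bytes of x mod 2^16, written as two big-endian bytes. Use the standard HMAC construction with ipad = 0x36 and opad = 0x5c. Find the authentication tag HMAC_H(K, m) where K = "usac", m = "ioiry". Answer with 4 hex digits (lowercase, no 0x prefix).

Key "usac" = 75 73 61 63 is 4 bytes ≤ B = 5; zero-pad to 5 bytes: K' = 75 73 61 63 00.
K' ⊕ ipad = 43 45 57 55 36.  K' ⊕ opad = 29 2f 3d 3f 5c.
Inner input = (K'⊕ipad) ∥ m = 43 45 57 55 36 ∥ 69 6f 69 72 79.
Inner hash: sum = 67+69+87+85+54+105+111+105+114+121 = 918 → 03 96.
Outer input = (K'⊕opad) ∥ inner = 29 2f 3d 3f 5c ∥ 03 96.
Outer hash (tag): sum = 41+47+61+63+92+3+150 = 457 → 01 c9.

01c9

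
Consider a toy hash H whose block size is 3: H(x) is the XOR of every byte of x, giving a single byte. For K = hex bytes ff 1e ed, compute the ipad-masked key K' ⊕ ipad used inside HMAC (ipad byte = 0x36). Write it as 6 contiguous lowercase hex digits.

c928db

Key hex bytes ff 1e ed is exactly B = 3 bytes: K' = ff 1e ed.
XOR each byte with 0x36: ff⊕36=c9, 1e⊕36=28, ed⊕36=db.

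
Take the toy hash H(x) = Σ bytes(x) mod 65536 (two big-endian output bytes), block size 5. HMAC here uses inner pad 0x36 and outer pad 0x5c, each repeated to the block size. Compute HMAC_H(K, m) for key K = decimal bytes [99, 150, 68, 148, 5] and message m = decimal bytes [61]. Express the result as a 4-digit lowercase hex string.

02bd

Key decimal bytes [99, 150, 68, 148, 5] = 63 96 44 94 05 is exactly B = 5 bytes: K' = 63 96 44 94 05.
K' ⊕ ipad = 55 a0 72 a2 33.  K' ⊕ opad = 3f ca 18 c8 59.
Inner input = (K'⊕ipad) ∥ m = 55 a0 72 a2 33 ∥ 3d.
Inner hash: sum = 85+160+114+162+51+61 = 633 → 02 79.
Outer input = (K'⊕opad) ∥ inner = 3f ca 18 c8 59 ∥ 02 79.
Outer hash (tag): sum = 63+202+24+200+89+2+121 = 701 → 02 bd.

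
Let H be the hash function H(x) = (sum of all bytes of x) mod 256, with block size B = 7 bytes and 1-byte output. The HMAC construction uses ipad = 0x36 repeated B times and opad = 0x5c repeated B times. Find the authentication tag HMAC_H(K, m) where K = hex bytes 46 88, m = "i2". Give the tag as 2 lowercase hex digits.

Key hex bytes 46 88 is 2 bytes ≤ B = 7; zero-pad to 7 bytes: K' = 46 88 00 00 00 00 00.
K' ⊕ ipad = 70 be 36 36 36 36 36.  K' ⊕ opad = 1a d4 5c 5c 5c 5c 5c.
Inner input = (K'⊕ipad) ∥ m = 70 be 36 36 36 36 36 ∥ 69 32.
Inner hash: sum = 112+190+54+54+54+54+54+105+50 = 727; mod 256 = 215 → d7.
Outer input = (K'⊕opad) ∥ inner = 1a d4 5c 5c 5c 5c 5c ∥ d7.
Outer hash (tag): sum = 26+212+92+92+92+92+92+215 = 913; mod 256 = 145 → 91.

91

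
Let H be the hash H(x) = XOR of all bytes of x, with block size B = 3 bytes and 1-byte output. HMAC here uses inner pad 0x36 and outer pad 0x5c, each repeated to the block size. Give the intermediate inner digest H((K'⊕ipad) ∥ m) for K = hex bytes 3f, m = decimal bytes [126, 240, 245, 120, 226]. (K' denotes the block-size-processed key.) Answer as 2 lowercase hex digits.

Key hex bytes 3f is 1 byte ≤ B = 3; zero-pad to 3 bytes: K' = 3f 00 00.
K' ⊕ ipad = 09 36 36.
Inner input = 09 36 36 ∥ 7e f0 f5 78 e2.
Inner hash: XOR 09⊕36⊕36⊕7e⊕f0⊕f5⊕78⊕e2 = e8.

e8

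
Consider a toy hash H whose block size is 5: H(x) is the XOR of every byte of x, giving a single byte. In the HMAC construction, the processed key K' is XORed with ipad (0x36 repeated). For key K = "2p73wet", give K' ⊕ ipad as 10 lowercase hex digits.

1636363636

Key "2p73wet" = 32 70 37 33 77 65 74 is 7 bytes > B = 5, so hash it first: H(key) = 20, then zero-pad to 5 bytes: K' = 20 00 00 00 00.
XOR each byte with 0x36: 20⊕36=16, 00⊕36=36, 00⊕36=36, 00⊕36=36, 00⊕36=36.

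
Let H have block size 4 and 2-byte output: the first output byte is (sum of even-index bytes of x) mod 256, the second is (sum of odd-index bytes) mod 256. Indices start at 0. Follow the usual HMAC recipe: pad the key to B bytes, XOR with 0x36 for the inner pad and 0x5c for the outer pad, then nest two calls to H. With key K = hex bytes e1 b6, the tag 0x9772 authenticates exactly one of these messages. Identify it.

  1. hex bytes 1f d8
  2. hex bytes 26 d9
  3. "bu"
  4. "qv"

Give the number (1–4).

4

Key hex bytes e1 b6 is 2 bytes ≤ B = 4; zero-pad to 4 bytes: K' = e1 b6 00 00.
K' ⊕ ipad = d7 80 36 36; K' ⊕ opad = bd ea 5c 5c.
m1: inner = H(d7 80 36 36 1f d8) = 2c 8e; tag = H(bd ea 5c 5c 2c 8e) = 45d4
m2: inner = H(d7 80 36 36 26 d9) = 33 8f; tag = H(bd ea 5c 5c 33 8f) = 4cd5
m3: inner = H(d7 80 36 36 62 75) = 6f 2b; tag = H(bd ea 5c 5c 6f 2b) = 8871
m4: inner = H(d7 80 36 36 71 76) = 7e 2c; tag = H(bd ea 5c 5c 7e 2c) = 9772 ← matches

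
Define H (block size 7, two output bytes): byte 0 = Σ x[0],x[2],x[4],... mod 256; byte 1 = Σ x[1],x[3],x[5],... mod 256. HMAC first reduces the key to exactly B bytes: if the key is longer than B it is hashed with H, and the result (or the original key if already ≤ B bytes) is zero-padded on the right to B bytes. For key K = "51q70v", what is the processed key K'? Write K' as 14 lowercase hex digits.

Key "51q70v" = 35 31 71 37 30 76 is 6 bytes ≤ B = 7; zero-pad to 7 bytes: K' = 35 31 71 37 30 76 00.

35317137307600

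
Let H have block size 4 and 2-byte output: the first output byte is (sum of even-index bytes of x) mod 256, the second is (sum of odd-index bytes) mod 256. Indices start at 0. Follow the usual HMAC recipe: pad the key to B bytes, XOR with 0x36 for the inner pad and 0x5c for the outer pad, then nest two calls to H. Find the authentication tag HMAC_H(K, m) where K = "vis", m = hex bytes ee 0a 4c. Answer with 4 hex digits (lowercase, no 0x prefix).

Key "vis" = 76 69 73 is 3 bytes ≤ B = 4; zero-pad to 4 bytes: K' = 76 69 73 00.
K' ⊕ ipad = 40 5f 45 36.  K' ⊕ opad = 2a 35 2f 5c.
Inner input = (K'⊕ipad) ∥ m = 40 5f 45 36 ∥ ee 0a 4c.
Inner hash: even-index sum = 447 mod 256 = 191; odd-index sum = 159 mod 256 = 159 → bf 9f.
Outer input = (K'⊕opad) ∥ inner = 2a 35 2f 5c ∥ bf 9f.
Outer hash (tag): even-index sum = 280 mod 256 = 24; odd-index sum = 304 mod 256 = 48 → 18 30.

1830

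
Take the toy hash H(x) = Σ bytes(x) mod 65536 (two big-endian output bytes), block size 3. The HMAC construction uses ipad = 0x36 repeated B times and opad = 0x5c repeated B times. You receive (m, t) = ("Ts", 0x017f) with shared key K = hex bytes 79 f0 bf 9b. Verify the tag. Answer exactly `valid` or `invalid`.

invalid

Key hex bytes 79 f0 bf 9b is 4 bytes > B = 3, so hash it first: H(key) = 02 c3, then zero-pad to 3 bytes: K' = 02 c3 00.
K' ⊕ ipad = 34 f5 36; K' ⊕ opad = 5e 9f 5c.
Inner hash: sum = 52+245+54+84+115 = 550 → 02 26.
Outer hash (recomputed tag): sum = 94+159+92+2+38 = 385 → 01 81.
Recomputed tag = 0181; claimed = 017f → mismatch.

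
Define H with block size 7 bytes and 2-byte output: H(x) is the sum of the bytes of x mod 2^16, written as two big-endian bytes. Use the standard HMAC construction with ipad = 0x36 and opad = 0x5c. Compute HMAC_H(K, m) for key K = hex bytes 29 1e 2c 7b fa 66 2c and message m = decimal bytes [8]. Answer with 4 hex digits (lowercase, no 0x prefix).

Key hex bytes 29 1e 2c 7b fa 66 2c is exactly B = 7 bytes: K' = 29 1e 2c 7b fa 66 2c.
K' ⊕ ipad = 1f 28 1a 4d cc 50 1a.  K' ⊕ opad = 75 42 70 27 a6 3a 70.
Inner input = (K'⊕ipad) ∥ m = 1f 28 1a 4d cc 50 1a ∥ 08.
Inner hash: sum = 31+40+26+77+204+80+26+8 = 492 → 01 ec.
Outer input = (K'⊕opad) ∥ inner = 75 42 70 27 a6 3a 70 ∥ 01 ec.
Outer hash (tag): sum = 117+66+112+39+166+58+112+1+236 = 907 → 03 8b.

038b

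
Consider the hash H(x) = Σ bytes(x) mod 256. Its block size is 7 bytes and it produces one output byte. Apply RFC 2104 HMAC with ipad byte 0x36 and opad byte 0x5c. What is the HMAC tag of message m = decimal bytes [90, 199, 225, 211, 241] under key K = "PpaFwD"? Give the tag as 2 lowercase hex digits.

Key "PpaFwD" = 50 70 61 46 77 44 is 6 bytes ≤ B = 7; zero-pad to 7 bytes: K' = 50 70 61 46 77 44 00.
K' ⊕ ipad = 66 46 57 70 41 72 36.  K' ⊕ opad = 0c 2c 3d 1a 2b 18 5c.
Inner input = (K'⊕ipad) ∥ m = 66 46 57 70 41 72 36 ∥ 5a c7 e1 d3 f1.
Inner hash: sum = 102+70+87+112+65+114+54+90+199+225+211+241 = 1570; mod 256 = 34 → 22.
Outer input = (K'⊕opad) ∥ inner = 0c 2c 3d 1a 2b 18 5c ∥ 22.
Outer hash (tag): sum = 12+44+61+26+43+24+92+34 = 336; mod 256 = 80 → 50.

50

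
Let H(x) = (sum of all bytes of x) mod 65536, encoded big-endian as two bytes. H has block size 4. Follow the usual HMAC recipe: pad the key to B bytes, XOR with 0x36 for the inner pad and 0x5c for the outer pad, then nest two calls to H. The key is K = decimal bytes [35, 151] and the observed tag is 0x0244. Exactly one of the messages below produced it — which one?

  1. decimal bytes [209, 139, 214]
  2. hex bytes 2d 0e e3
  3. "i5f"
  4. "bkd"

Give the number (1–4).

Key decimal bytes [35, 151] = 23 97 is 2 bytes ≤ B = 4; zero-pad to 4 bytes: K' = 23 97 00 00.
K' ⊕ ipad = 15 a1 36 36; K' ⊕ opad = 7f cb 5c 5c.
m1: inner = H(15 a1 36 36 d1 8b d6) = 03 54; tag = H(7f cb 5c 5c 03 54) = 0259
m2: inner = H(15 a1 36 36 2d 0e e3) = 02 40; tag = H(7f cb 5c 5c 02 40) = 0244 ← matches
m3: inner = H(15 a1 36 36 69 35 66) = 02 26; tag = H(7f cb 5c 5c 02 26) = 022a
m4: inner = H(15 a1 36 36 62 6b 64) = 02 53; tag = H(7f cb 5c 5c 02 53) = 0257

2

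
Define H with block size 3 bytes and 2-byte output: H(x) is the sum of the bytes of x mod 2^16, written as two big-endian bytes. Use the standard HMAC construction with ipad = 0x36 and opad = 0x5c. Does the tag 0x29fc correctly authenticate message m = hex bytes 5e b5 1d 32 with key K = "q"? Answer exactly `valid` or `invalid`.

invalid

Key "q" = 71 is 1 byte ≤ B = 3; zero-pad to 3 bytes: K' = 71 00 00.
K' ⊕ ipad = 47 36 36; K' ⊕ opad = 2d 5c 5c.
Inner hash: sum = 71+54+54+94+181+29+50 = 533 → 02 15.
Outer hash (recomputed tag): sum = 45+92+92+2+21 = 252 → 00 fc.
Recomputed tag = 00fc; claimed = 29fc → mismatch.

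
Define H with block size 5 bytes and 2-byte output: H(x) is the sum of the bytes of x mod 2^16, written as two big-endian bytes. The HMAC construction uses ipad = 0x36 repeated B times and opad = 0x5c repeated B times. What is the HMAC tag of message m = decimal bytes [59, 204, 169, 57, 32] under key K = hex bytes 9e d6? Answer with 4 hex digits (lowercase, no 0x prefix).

0297

Key hex bytes 9e d6 is 2 bytes ≤ B = 5; zero-pad to 5 bytes: K' = 9e d6 00 00 00.
K' ⊕ ipad = a8 e0 36 36 36.  K' ⊕ opad = c2 8a 5c 5c 5c.
Inner input = (K'⊕ipad) ∥ m = a8 e0 36 36 36 ∥ 3b cc a9 39 20.
Inner hash: sum = 168+224+54+54+54+59+204+169+57+32 = 1075 → 04 33.
Outer input = (K'⊕opad) ∥ inner = c2 8a 5c 5c 5c ∥ 04 33.
Outer hash (tag): sum = 194+138+92+92+92+4+51 = 663 → 02 97.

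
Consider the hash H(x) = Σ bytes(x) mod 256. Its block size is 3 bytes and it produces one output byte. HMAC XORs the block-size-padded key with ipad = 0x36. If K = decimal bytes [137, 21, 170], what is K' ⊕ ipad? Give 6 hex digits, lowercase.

bf239c

Key decimal bytes [137, 21, 170] = 89 15 aa is exactly B = 3 bytes: K' = 89 15 aa.
XOR each byte with 0x36: 89⊕36=bf, 15⊕36=23, aa⊕36=9c.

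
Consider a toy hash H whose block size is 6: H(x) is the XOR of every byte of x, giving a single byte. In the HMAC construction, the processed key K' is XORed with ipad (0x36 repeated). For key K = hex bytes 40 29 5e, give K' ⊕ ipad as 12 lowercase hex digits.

761f68363636

Key hex bytes 40 29 5e is 3 bytes ≤ B = 6; zero-pad to 6 bytes: K' = 40 29 5e 00 00 00.
XOR each byte with 0x36: 40⊕36=76, 29⊕36=1f, 5e⊕36=68, 00⊕36=36, 00⊕36=36, 00⊕36=36.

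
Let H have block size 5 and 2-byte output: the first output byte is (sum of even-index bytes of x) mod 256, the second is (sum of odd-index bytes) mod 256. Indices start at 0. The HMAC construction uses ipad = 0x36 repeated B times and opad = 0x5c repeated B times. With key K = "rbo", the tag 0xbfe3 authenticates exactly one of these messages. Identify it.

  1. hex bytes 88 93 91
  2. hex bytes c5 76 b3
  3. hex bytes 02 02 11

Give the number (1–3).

Key "rbo" = 72 62 6f is 3 bytes ≤ B = 5; zero-pad to 5 bytes: K' = 72 62 6f 00 00.
K' ⊕ ipad = 44 54 59 36 36; K' ⊕ opad = 2e 3e 33 5c 5c.
m1: inner = H(44 54 59 36 36 88 93 91) = 66 a3; tag = H(2e 3e 33 5c 5c 66 a3) = 6000
m2: inner = H(44 54 59 36 36 c5 76 b3) = 49 02; tag = H(2e 3e 33 5c 5c 49 02) = bfe3 ← matches
m3: inner = H(44 54 59 36 36 02 02 11) = d5 9d; tag = H(2e 3e 33 5c 5c d5 9d) = 5a6f

2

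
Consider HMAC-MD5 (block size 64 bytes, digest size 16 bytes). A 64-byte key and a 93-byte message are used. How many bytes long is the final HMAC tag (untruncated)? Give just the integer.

The tag is one MD5 digest: 16 bytes.

16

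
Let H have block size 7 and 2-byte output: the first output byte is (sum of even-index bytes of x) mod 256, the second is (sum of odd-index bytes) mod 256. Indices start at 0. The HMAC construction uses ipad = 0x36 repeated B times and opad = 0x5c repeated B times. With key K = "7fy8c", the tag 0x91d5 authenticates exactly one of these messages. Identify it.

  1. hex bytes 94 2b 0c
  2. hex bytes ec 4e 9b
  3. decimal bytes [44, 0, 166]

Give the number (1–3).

3

Key "7fy8c" = 37 66 79 38 63 is 5 bytes ≤ B = 7; zero-pad to 7 bytes: K' = 37 66 79 38 63 00 00.
K' ⊕ ipad = 01 50 4f 0e 55 36 36; K' ⊕ opad = 6b 3a 25 64 3f 5c 5c.
m1: inner = H(01 50 4f 0e 55 36 36 94 2b 0c) = 06 34; tag = H(6b 3a 25 64 3f 5c 5c 06 34) = 5f00
m2: inner = H(01 50 4f 0e 55 36 36 ec 4e 9b) = 29 1b; tag = H(6b 3a 25 64 3f 5c 5c 29 1b) = 4623
m3: inner = H(01 50 4f 0e 55 36 36 2c 00 a6) = db 66; tag = H(6b 3a 25 64 3f 5c 5c db 66) = 91d5 ← matches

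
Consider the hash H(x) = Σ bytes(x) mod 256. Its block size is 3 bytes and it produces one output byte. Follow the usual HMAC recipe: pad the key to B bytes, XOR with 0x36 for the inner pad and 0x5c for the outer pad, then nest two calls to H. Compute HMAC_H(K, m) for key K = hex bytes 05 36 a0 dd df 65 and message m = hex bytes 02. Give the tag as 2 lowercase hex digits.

Key hex bytes 05 36 a0 dd df 65 is 6 bytes > B = 3, so hash it first: H(key) = fc, then zero-pad to 3 bytes: K' = fc 00 00.
K' ⊕ ipad = ca 36 36.  K' ⊕ opad = a0 5c 5c.
Inner input = (K'⊕ipad) ∥ m = ca 36 36 ∥ 02.
Inner hash: sum = 202+54+54+2 = 312; mod 256 = 56 → 38.
Outer input = (K'⊕opad) ∥ inner = a0 5c 5c ∥ 38.
Outer hash (tag): sum = 160+92+92+56 = 400; mod 256 = 144 → 90.

90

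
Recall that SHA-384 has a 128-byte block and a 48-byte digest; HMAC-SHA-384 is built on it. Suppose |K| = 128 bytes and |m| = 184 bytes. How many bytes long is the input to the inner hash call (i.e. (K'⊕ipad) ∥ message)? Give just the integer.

312

Key is 128 ≤ 128 bytes, zero-padded: |K'| = 128.
Inner input = (K'⊕ipad) ∥ m → 128 + 184 = 312 bytes.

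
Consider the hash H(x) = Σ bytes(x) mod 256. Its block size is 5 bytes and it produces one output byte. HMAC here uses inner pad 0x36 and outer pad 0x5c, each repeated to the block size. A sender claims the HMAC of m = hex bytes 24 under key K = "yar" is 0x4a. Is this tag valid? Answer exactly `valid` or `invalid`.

invalid

Key "yar" = 79 61 72 is 3 bytes ≤ B = 5; zero-pad to 5 bytes: K' = 79 61 72 00 00.
K' ⊕ ipad = 4f 57 44 36 36; K' ⊕ opad = 25 3d 2e 5c 5c.
Inner hash: sum = 79+87+68+54+54+36 = 378; mod 256 = 122 → 7a.
Outer hash (recomputed tag): sum = 37+61+46+92+92+122 = 450; mod 256 = 194 → c2.
Recomputed tag = c2; claimed = 4a → mismatch.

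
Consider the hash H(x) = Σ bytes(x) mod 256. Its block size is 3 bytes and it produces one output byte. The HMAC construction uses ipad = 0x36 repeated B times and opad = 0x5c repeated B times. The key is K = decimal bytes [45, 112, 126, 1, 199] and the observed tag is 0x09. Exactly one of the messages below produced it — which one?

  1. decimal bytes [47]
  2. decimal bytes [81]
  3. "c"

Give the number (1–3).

Key decimal bytes [45, 112, 126, 1, 199] = 2d 70 7e 01 c7 is 5 bytes > B = 3, so hash it first: H(key) = e3, then zero-pad to 3 bytes: K' = e3 00 00.
K' ⊕ ipad = d5 36 36; K' ⊕ opad = bf 5c 5c.
m1: inner = H(d5 36 36 2f) = 70; tag = H(bf 5c 5c 70) = e7
m2: inner = H(d5 36 36 51) = 92; tag = H(bf 5c 5c 92) = 09 ← matches
m3: inner = H(d5 36 36 63) = a4; tag = H(bf 5c 5c a4) = 1b

2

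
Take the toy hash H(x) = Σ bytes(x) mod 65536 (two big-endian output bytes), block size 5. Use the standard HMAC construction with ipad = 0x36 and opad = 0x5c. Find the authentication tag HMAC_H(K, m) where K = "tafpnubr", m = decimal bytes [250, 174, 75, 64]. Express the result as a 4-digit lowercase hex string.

0212

Key "tafpnubr" = 74 61 66 70 6e 75 62 72 is 8 bytes > B = 5, so hash it first: H(key) = 03 62, then zero-pad to 5 bytes: K' = 03 62 00 00 00.
K' ⊕ ipad = 35 54 36 36 36.  K' ⊕ opad = 5f 3e 5c 5c 5c.
Inner input = (K'⊕ipad) ∥ m = 35 54 36 36 36 ∥ fa ae 4b 40.
Inner hash: sum = 53+84+54+54+54+250+174+75+64 = 862 → 03 5e.
Outer input = (K'⊕opad) ∥ inner = 5f 3e 5c 5c 5c ∥ 03 5e.
Outer hash (tag): sum = 95+62+92+92+92+3+94 = 530 → 02 12.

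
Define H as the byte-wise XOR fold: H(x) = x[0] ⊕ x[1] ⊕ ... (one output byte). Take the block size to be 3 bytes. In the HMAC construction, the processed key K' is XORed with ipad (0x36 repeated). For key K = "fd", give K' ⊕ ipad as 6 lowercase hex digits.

Key "fd" = 66 64 is 2 bytes ≤ B = 3; zero-pad to 3 bytes: K' = 66 64 00.
XOR each byte with 0x36: 66⊕36=50, 64⊕36=52, 00⊕36=36.

505236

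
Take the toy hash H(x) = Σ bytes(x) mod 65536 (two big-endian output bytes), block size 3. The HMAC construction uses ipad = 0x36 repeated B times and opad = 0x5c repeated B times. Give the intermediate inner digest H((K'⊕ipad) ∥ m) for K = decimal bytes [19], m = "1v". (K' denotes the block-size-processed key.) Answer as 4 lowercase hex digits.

Key decimal bytes [19] = 13 is 1 byte ≤ B = 3; zero-pad to 3 bytes: K' = 13 00 00.
K' ⊕ ipad = 25 36 36.
Inner input = 25 36 36 ∥ 31 76.
Inner hash: sum = 37+54+54+49+118 = 312 → 01 38.

0138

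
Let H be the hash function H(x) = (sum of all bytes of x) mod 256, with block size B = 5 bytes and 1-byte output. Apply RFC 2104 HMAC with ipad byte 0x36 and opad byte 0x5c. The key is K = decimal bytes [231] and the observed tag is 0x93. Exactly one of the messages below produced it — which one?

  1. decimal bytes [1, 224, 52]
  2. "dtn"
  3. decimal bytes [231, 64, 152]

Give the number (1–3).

3

Key decimal bytes [231] = e7 is 1 byte ≤ B = 5; zero-pad to 5 bytes: K' = e7 00 00 00 00.
K' ⊕ ipad = d1 36 36 36 36; K' ⊕ opad = bb 5c 5c 5c 5c.
m1: inner = H(d1 36 36 36 36 01 e0 34) = be; tag = H(bb 5c 5c 5c 5c be) = e9
m2: inner = H(d1 36 36 36 36 64 74 6e) = ef; tag = H(bb 5c 5c 5c 5c ef) = 1a
m3: inner = H(d1 36 36 36 36 e7 40 98) = 68; tag = H(bb 5c 5c 5c 5c 68) = 93 ← matches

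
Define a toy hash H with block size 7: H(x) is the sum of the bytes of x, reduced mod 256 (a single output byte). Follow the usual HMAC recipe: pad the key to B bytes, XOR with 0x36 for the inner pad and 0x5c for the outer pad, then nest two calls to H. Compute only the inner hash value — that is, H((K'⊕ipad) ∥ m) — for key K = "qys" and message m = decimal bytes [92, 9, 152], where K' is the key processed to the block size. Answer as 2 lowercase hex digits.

b0

Key "qys" = 71 79 73 is 3 bytes ≤ B = 7; zero-pad to 7 bytes: K' = 71 79 73 00 00 00 00.
K' ⊕ ipad = 47 4f 45 36 36 36 36.
Inner input = 47 4f 45 36 36 36 36 ∥ 5c 09 98.
Inner hash: sum = 71+79+69+54+54+54+54+92+9+152 = 688; mod 256 = 176 → b0.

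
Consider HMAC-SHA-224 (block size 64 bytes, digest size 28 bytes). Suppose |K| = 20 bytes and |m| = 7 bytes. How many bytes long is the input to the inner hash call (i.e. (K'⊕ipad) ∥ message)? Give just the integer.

Key is 20 ≤ 64 bytes, zero-padded: |K'| = 64.
Inner input = (K'⊕ipad) ∥ m → 64 + 7 = 71 bytes.

71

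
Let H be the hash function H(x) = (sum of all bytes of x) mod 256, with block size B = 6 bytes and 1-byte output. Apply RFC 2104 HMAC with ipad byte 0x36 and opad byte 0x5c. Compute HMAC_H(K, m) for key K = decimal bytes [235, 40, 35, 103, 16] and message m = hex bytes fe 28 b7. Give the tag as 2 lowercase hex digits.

27

Key decimal bytes [235, 40, 35, 103, 16] = eb 28 23 67 10 is 5 bytes ≤ B = 6; zero-pad to 6 bytes: K' = eb 28 23 67 10 00.
K' ⊕ ipad = dd 1e 15 51 26 36.  K' ⊕ opad = b7 74 7f 3b 4c 5c.
Inner input = (K'⊕ipad) ∥ m = dd 1e 15 51 26 36 ∥ fe 28 b7.
Inner hash: sum = 221+30+21+81+38+54+254+40+183 = 922; mod 256 = 154 → 9a.
Outer input = (K'⊕opad) ∥ inner = b7 74 7f 3b 4c 5c ∥ 9a.
Outer hash (tag): sum = 183+116+127+59+76+92+154 = 807; mod 256 = 39 → 27.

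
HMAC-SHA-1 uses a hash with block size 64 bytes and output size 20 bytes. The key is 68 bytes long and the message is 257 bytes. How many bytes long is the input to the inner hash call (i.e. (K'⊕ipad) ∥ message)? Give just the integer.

Key is 68 > 64 bytes, so it is hashed to 20 bytes then zero-padded to 64: |K'| = 64.
Inner input = (K'⊕ipad) ∥ m → 64 + 257 = 321 bytes.

321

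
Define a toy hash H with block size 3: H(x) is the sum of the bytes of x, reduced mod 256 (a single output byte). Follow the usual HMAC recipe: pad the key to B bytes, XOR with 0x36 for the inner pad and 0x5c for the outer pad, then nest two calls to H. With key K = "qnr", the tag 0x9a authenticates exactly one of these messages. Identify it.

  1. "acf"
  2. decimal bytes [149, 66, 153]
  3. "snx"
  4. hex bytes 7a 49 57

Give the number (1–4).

Key "qnr" = 71 6e 72 is exactly B = 3 bytes: K' = 71 6e 72.
K' ⊕ ipad = 47 58 44; K' ⊕ opad = 2d 32 2e.
m1: inner = H(47 58 44 61 63 66) = 0d; tag = H(2d 32 2e 0d) = 9a ← matches
m2: inner = H(47 58 44 95 42 99) = 53; tag = H(2d 32 2e 53) = e0
m3: inner = H(47 58 44 73 6e 78) = 3c; tag = H(2d 32 2e 3c) = c9
m4: inner = H(47 58 44 7a 49 57) = fd; tag = H(2d 32 2e fd) = 8a

1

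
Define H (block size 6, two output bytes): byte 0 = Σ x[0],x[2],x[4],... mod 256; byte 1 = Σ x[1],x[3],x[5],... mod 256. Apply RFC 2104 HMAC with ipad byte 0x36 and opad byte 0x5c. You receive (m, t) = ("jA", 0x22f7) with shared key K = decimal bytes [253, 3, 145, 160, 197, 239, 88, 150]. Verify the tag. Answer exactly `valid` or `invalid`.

valid

Key decimal bytes [253, 3, 145, 160, 197, 239, 88, 150] = fd 03 91 a0 c5 ef 58 96 is 8 bytes > B = 6, so hash it first: H(key) = ab 28, then zero-pad to 6 bytes: K' = ab 28 00 00 00 00.
K' ⊕ ipad = 9d 1e 36 36 36 36; K' ⊕ opad = f7 74 5c 5c 5c 5c.
Inner hash: even-index sum = 371 mod 256 = 115; odd-index sum = 203 mod 256 = 203 → 73 cb.
Outer hash (recomputed tag): even-index sum = 546 mod 256 = 34; odd-index sum = 503 mod 256 = 247 → 22 f7.
Recomputed tag = 22f7; claimed = 22f7 → match.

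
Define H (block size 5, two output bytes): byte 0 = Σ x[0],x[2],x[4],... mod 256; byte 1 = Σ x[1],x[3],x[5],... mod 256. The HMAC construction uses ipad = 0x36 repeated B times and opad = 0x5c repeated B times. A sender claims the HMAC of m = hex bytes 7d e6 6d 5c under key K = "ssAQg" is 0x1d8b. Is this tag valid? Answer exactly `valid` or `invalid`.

Key "ssAQg" = 73 73 41 51 67 is exactly B = 5 bytes: K' = 73 73 41 51 67.
K' ⊕ ipad = 45 45 77 67 51; K' ⊕ opad = 2f 2f 1d 0d 3b.
Inner hash: even-index sum = 591 mod 256 = 79; odd-index sum = 406 mod 256 = 150 → 4f 96.
Outer hash (recomputed tag): even-index sum = 285 mod 256 = 29; odd-index sum = 139 mod 256 = 139 → 1d 8b.
Recomputed tag = 1d8b; claimed = 1d8b → match.

valid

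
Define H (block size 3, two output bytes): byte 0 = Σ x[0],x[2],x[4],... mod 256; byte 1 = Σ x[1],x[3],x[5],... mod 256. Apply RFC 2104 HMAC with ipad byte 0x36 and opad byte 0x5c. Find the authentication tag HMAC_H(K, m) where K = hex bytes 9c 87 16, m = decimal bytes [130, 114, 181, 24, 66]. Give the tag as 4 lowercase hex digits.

Key hex bytes 9c 87 16 is exactly B = 3 bytes: K' = 9c 87 16.
K' ⊕ ipad = aa b1 20.  K' ⊕ opad = c0 db 4a.
Inner input = (K'⊕ipad) ∥ m = aa b1 20 ∥ 82 72 b5 18 42.
Inner hash: even-index sum = 340 mod 256 = 84; odd-index sum = 554 mod 256 = 42 → 54 2a.
Outer input = (K'⊕opad) ∥ inner = c0 db 4a ∥ 54 2a.
Outer hash (tag): even-index sum = 308 mod 256 = 52; odd-index sum = 303 mod 256 = 47 → 34 2f.

342f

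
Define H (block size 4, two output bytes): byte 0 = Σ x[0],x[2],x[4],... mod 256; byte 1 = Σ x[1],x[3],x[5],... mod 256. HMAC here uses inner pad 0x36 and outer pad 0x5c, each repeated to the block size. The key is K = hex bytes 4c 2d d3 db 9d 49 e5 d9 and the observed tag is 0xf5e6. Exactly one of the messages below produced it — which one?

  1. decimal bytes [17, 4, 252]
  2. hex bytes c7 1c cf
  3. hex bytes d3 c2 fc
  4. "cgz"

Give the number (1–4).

3

Key hex bytes 4c 2d d3 db 9d 49 e5 d9 is 8 bytes > B = 4, so hash it first: H(key) = a1 2a, then zero-pad to 4 bytes: K' = a1 2a 00 00.
K' ⊕ ipad = 97 1c 36 36; K' ⊕ opad = fd 76 5c 5c.
m1: inner = H(97 1c 36 36 11 04 fc) = da 56; tag = H(fd 76 5c 5c da 56) = 3328
m2: inner = H(97 1c 36 36 c7 1c cf) = 63 6e; tag = H(fd 76 5c 5c 63 6e) = bc40
m3: inner = H(97 1c 36 36 d3 c2 fc) = 9c 14; tag = H(fd 76 5c 5c 9c 14) = f5e6 ← matches
m4: inner = H(97 1c 36 36 63 67 7a) = aa b9; tag = H(fd 76 5c 5c aa b9) = 038b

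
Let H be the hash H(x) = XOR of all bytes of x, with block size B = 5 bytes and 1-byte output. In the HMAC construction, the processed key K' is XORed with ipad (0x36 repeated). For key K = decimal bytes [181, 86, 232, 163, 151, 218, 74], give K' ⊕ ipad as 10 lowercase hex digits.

9936363636

Key decimal bytes [181, 86, 232, 163, 151, 218, 74] = b5 56 e8 a3 97 da 4a is 7 bytes > B = 5, so hash it first: H(key) = af, then zero-pad to 5 bytes: K' = af 00 00 00 00.
XOR each byte with 0x36: af⊕36=99, 00⊕36=36, 00⊕36=36, 00⊕36=36, 00⊕36=36.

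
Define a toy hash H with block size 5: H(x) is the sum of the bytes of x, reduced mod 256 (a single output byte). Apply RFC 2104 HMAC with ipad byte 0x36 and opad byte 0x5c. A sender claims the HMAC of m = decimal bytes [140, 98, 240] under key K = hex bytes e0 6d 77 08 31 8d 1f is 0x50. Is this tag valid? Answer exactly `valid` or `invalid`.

Key hex bytes e0 6d 77 08 31 8d 1f is 7 bytes > B = 5, so hash it first: H(key) = a9, then zero-pad to 5 bytes: K' = a9 00 00 00 00.
K' ⊕ ipad = 9f 36 36 36 36; K' ⊕ opad = f5 5c 5c 5c 5c.
Inner hash: sum = 159+54+54+54+54+140+98+240 = 853; mod 256 = 85 → 55.
Outer hash (recomputed tag): sum = 245+92+92+92+92+85 = 698; mod 256 = 186 → ba.
Recomputed tag = ba; claimed = 50 → mismatch.

invalid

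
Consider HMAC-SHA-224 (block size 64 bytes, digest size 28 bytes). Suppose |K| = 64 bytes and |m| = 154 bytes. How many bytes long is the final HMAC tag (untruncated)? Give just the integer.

28

The tag is one SHA-224 digest: 28 bytes.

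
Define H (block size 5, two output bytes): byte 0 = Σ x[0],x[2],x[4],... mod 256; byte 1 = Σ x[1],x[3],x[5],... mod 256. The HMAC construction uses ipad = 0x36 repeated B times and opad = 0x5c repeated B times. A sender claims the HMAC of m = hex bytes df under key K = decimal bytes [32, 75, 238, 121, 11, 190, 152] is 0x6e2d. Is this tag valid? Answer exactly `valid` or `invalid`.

Key decimal bytes [32, 75, 238, 121, 11, 190, 152] = 20 4b ee 79 0b be 98 is 7 bytes > B = 5, so hash it first: H(key) = b1 82, then zero-pad to 5 bytes: K' = b1 82 00 00 00.
K' ⊕ ipad = 87 b4 36 36 36; K' ⊕ opad = ed de 5c 5c 5c.
Inner hash: even-index sum = 243 mod 256 = 243; odd-index sum = 457 mod 256 = 201 → f3 c9.
Outer hash (recomputed tag): even-index sum = 622 mod 256 = 110; odd-index sum = 557 mod 256 = 45 → 6e 2d.
Recomputed tag = 6e2d; claimed = 6e2d → match.

valid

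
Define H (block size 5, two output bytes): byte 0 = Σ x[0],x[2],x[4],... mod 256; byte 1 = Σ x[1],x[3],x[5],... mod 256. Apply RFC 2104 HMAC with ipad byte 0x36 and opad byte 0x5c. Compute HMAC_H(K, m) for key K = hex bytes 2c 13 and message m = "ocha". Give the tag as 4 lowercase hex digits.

Key hex bytes 2c 13 is 2 bytes ≤ B = 5; zero-pad to 5 bytes: K' = 2c 13 00 00 00.
K' ⊕ ipad = 1a 25 36 36 36.  K' ⊕ opad = 70 4f 5c 5c 5c.
Inner input = (K'⊕ipad) ∥ m = 1a 25 36 36 36 ∥ 6f 63 68 61.
Inner hash: even-index sum = 330 mod 256 = 74; odd-index sum = 306 mod 256 = 50 → 4a 32.
Outer input = (K'⊕opad) ∥ inner = 70 4f 5c 5c 5c ∥ 4a 32.
Outer hash (tag): even-index sum = 346 mod 256 = 90; odd-index sum = 245 mod 256 = 245 → 5a f5.

5af5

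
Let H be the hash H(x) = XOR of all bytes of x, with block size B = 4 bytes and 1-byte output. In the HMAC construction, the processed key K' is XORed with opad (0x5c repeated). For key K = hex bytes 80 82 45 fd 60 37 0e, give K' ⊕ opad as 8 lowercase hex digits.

bf5c5c5c

Key hex bytes 80 82 45 fd 60 37 0e is 7 bytes > B = 4, so hash it first: H(key) = e3, then zero-pad to 4 bytes: K' = e3 00 00 00.
XOR each byte with 0x5c: e3⊕5c=bf, 00⊕5c=5c, 00⊕5c=5c, 00⊕5c=5c.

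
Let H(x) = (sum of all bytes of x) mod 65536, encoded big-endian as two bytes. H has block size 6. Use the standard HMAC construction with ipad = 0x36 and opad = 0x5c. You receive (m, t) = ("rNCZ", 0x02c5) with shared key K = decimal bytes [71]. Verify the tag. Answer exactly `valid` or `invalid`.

Key decimal bytes [71] = 47 is 1 byte ≤ B = 6; zero-pad to 6 bytes: K' = 47 00 00 00 00 00.
K' ⊕ ipad = 71 36 36 36 36 36; K' ⊕ opad = 1b 5c 5c 5c 5c 5c.
Inner hash: sum = 113+54+54+54+54+54+114+78+67+90 = 732 → 02 dc.
Outer hash (recomputed tag): sum = 27+92+92+92+92+92+2+220 = 709 → 02 c5.
Recomputed tag = 02c5; claimed = 02c5 → match.

valid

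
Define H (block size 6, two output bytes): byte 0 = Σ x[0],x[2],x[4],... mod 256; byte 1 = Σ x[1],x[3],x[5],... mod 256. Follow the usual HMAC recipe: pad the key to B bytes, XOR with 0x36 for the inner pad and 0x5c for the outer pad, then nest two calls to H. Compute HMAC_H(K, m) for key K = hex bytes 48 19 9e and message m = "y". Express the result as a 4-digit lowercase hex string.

0798

Key hex bytes 48 19 9e is 3 bytes ≤ B = 6; zero-pad to 6 bytes: K' = 48 19 9e 00 00 00.
K' ⊕ ipad = 7e 2f a8 36 36 36.  K' ⊕ opad = 14 45 c2 5c 5c 5c.
Inner input = (K'⊕ipad) ∥ m = 7e 2f a8 36 36 36 ∥ 79.
Inner hash: even-index sum = 469 mod 256 = 213; odd-index sum = 155 mod 256 = 155 → d5 9b.
Outer input = (K'⊕opad) ∥ inner = 14 45 c2 5c 5c 5c ∥ d5 9b.
Outer hash (tag): even-index sum = 519 mod 256 = 7; odd-index sum = 408 mod 256 = 152 → 07 98.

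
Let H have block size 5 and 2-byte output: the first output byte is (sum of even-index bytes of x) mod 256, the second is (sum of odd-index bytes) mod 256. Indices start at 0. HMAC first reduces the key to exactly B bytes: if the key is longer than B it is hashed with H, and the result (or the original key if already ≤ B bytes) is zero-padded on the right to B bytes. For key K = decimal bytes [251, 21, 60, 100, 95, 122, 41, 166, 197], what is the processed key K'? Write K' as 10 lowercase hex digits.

|K| = 9 > B = 5, so first hash the key.
H(K): even-index sum = 644 mod 256 = 132; odd-index sum = 409 mod 256 = 153 → 84 99.
Zero-pad H(K) = 84 99 to 5 bytes: K' = 84 99 00 00 00.

8499000000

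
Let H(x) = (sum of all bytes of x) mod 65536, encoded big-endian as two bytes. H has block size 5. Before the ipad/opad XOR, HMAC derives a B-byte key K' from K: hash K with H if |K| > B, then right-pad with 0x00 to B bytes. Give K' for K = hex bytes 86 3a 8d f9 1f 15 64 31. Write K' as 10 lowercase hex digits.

|K| = 8 > B = 5, so first hash the key.
H(K): sum = 134+58+141+249+31+21+100+49 = 783 → 03 0f.
Zero-pad H(K) = 03 0f to 5 bytes: K' = 03 0f 00 00 00.

030f000000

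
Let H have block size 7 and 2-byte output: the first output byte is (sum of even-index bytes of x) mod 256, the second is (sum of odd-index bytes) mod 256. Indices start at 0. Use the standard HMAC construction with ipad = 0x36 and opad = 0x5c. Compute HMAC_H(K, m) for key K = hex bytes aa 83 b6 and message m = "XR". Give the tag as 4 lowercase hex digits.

1171

Key hex bytes aa 83 b6 is 3 bytes ≤ B = 7; zero-pad to 7 bytes: K' = aa 83 b6 00 00 00 00.
K' ⊕ ipad = 9c b5 80 36 36 36 36.  K' ⊕ opad = f6 df ea 5c 5c 5c 5c.
Inner input = (K'⊕ipad) ∥ m = 9c b5 80 36 36 36 36 ∥ 58 52.
Inner hash: even-index sum = 474 mod 256 = 218; odd-index sum = 377 mod 256 = 121 → da 79.
Outer input = (K'⊕opad) ∥ inner = f6 df ea 5c 5c 5c 5c ∥ da 79.
Outer hash (tag): even-index sum = 785 mod 256 = 17; odd-index sum = 625 mod 256 = 113 → 11 71.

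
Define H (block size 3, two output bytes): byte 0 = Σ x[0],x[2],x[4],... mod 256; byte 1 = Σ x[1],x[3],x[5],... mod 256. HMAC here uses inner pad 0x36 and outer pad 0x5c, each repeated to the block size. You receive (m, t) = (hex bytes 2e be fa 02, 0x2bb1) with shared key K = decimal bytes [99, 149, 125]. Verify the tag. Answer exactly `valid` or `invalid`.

Key decimal bytes [99, 149, 125] = 63 95 7d is exactly B = 3 bytes: K' = 63 95 7d.
K' ⊕ ipad = 55 a3 4b; K' ⊕ opad = 3f c9 21.
Inner hash: even-index sum = 352 mod 256 = 96; odd-index sum = 459 mod 256 = 203 → 60 cb.
Outer hash (recomputed tag): even-index sum = 299 mod 256 = 43; odd-index sum = 297 mod 256 = 41 → 2b 29.
Recomputed tag = 2b29; claimed = 2bb1 → mismatch.

invalid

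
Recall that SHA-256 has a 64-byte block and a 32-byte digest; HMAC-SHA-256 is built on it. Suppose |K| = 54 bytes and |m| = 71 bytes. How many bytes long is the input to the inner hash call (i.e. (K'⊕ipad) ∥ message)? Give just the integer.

Key is 54 ≤ 64 bytes, zero-padded: |K'| = 64.
Inner input = (K'⊕ipad) ∥ m → 64 + 71 = 135 bytes.

135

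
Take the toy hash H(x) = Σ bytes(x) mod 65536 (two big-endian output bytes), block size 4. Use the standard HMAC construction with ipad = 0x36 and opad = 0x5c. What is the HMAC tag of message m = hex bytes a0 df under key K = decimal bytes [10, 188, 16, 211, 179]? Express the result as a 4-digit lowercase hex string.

Key decimal bytes [10, 188, 16, 211, 179] = 0a bc 10 d3 b3 is 5 bytes > B = 4, so hash it first: H(key) = 02 5c, then zero-pad to 4 bytes: K' = 02 5c 00 00.
K' ⊕ ipad = 34 6a 36 36.  K' ⊕ opad = 5e 00 5c 5c.
Inner input = (K'⊕ipad) ∥ m = 34 6a 36 36 ∥ a0 df.
Inner hash: sum = 52+106+54+54+160+223 = 649 → 02 89.
Outer input = (K'⊕opad) ∥ inner = 5e 00 5c 5c ∥ 02 89.
Outer hash (tag): sum = 94+0+92+92+2+137 = 417 → 01 a1.

01a1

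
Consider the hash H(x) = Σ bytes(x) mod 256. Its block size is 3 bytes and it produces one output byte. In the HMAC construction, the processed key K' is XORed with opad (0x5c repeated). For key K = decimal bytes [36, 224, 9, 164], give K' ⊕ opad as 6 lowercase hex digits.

Key decimal bytes [36, 224, 9, 164] = 24 e0 09 a4 is 4 bytes > B = 3, so hash it first: H(key) = b1, then zero-pad to 3 bytes: K' = b1 00 00.
XOR each byte with 0x5c: b1⊕5c=ed, 00⊕5c=5c, 00⊕5c=5c.

ed5c5c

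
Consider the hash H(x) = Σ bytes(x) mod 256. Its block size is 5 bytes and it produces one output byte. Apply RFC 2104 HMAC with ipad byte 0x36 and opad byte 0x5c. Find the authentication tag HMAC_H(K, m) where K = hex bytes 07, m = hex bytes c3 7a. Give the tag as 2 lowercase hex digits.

Key hex bytes 07 is 1 byte ≤ B = 5; zero-pad to 5 bytes: K' = 07 00 00 00 00.
K' ⊕ ipad = 31 36 36 36 36.  K' ⊕ opad = 5b 5c 5c 5c 5c.
Inner input = (K'⊕ipad) ∥ m = 31 36 36 36 36 ∥ c3 7a.
Inner hash: sum = 49+54+54+54+54+195+122 = 582; mod 256 = 70 → 46.
Outer input = (K'⊕opad) ∥ inner = 5b 5c 5c 5c 5c ∥ 46.
Outer hash (tag): sum = 91+92+92+92+92+70 = 529; mod 256 = 17 → 11.

11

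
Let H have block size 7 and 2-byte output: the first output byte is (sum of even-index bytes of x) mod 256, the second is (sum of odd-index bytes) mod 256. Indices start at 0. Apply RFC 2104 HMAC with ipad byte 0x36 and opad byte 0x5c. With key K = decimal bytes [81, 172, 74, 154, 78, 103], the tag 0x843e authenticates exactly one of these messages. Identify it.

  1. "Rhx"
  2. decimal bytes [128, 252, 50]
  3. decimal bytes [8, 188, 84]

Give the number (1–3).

Key decimal bytes [81, 172, 74, 154, 78, 103] = 51 ac 4a 9a 4e 67 is 6 bytes ≤ B = 7; zero-pad to 7 bytes: K' = 51 ac 4a 9a 4e 67 00.
K' ⊕ ipad = 67 9a 7c ac 78 51 36; K' ⊕ opad = 0d f0 16 c6 12 3b 5c.
m1: inner = H(67 9a 7c ac 78 51 36 52 68 78) = f9 61; tag = H(0d f0 16 c6 12 3b 5c f9 61) = f2ea
m2: inner = H(67 9a 7c ac 78 51 36 80 fc 32) = 8d 49; tag = H(0d f0 16 c6 12 3b 5c 8d 49) = da7e
m3: inner = H(67 9a 7c ac 78 51 36 08 bc 54) = 4d f3; tag = H(0d f0 16 c6 12 3b 5c 4d f3) = 843e ← matches

3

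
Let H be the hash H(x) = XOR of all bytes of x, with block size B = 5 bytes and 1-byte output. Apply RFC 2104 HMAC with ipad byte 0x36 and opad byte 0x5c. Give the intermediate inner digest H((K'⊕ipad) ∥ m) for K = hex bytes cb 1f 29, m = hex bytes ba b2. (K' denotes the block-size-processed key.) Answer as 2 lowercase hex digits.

Key hex bytes cb 1f 29 is 3 bytes ≤ B = 5; zero-pad to 5 bytes: K' = cb 1f 29 00 00.
K' ⊕ ipad = fd 29 1f 36 36.
Inner input = fd 29 1f 36 36 ∥ ba b2.
Inner hash: XOR fd⊕29⊕1f⊕36⊕36⊕ba⊕b2 = c3.

c3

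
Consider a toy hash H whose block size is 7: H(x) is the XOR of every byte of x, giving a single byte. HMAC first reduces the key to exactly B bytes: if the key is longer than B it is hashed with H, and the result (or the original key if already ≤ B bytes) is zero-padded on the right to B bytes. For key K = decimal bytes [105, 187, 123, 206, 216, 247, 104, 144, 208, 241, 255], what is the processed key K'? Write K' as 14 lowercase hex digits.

|K| = 11 > B = 7, so first hash the key.
H(K): XOR 69⊕bb⊕7b⊕ce⊕d8⊕f7⊕68⊕90⊕d0⊕f1⊕ff = 6e.
Zero-pad H(K) = 6e to 7 bytes: K' = 6e 00 00 00 00 00 00.

6e000000000000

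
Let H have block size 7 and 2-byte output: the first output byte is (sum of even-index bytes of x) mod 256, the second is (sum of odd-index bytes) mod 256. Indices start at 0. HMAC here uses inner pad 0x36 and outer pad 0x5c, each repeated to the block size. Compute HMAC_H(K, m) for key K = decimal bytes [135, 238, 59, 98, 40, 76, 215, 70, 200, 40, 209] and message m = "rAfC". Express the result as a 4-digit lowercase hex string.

9aa0

Key decimal bytes [135, 238, 59, 98, 40, 76, 215, 70, 200, 40, 209] = 87 ee 3b 62 28 4c d7 46 c8 28 d1 is 11 bytes > B = 7, so hash it first: H(key) = 5a 0a, then zero-pad to 7 bytes: K' = 5a 0a 00 00 00 00 00.
K' ⊕ ipad = 6c 3c 36 36 36 36 36.  K' ⊕ opad = 06 56 5c 5c 5c 5c 5c.
Inner input = (K'⊕ipad) ∥ m = 6c 3c 36 36 36 36 36 ∥ 72 41 66 43.
Inner hash: even-index sum = 402 mod 256 = 146; odd-index sum = 384 mod 256 = 128 → 92 80.
Outer input = (K'⊕opad) ∥ inner = 06 56 5c 5c 5c 5c 5c ∥ 92 80.
Outer hash (tag): even-index sum = 410 mod 256 = 154; odd-index sum = 416 mod 256 = 160 → 9a a0.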